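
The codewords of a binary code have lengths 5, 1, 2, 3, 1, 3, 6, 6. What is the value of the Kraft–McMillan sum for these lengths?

1.5625

With common denominator 2^6 = 64: Σ 2^(−ℓᵢ) = 2/64 + 32/64 + 16/64 + 8/64 + 32/64 + 8/64 + 1/64 + 1/64 = 100/64 = 1.5625.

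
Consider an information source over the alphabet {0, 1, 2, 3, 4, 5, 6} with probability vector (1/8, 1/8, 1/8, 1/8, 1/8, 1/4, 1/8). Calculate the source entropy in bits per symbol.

2.75 bits

Each probability is a power of 1/2, so log₂(1/p) is an integer.
H = Σ p·log₂(1/p) = 1/8·3 + 1/8·3 + 1/8·3 + 1/8·3 + 1/8·3 + 1/4·2 + 1/8·3 = 2.75 bits.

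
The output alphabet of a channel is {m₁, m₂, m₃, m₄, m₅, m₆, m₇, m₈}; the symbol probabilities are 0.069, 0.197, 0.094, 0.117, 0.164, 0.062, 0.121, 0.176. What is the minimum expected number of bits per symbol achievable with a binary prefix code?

2.934 bits/symbol

Repeatedly combine the two least-probable nodes; the expected code length is the sum of the merged weights.
merge 31/500 + 69/1000 → 131/1000
merge 47/500 + 117/1000 → 211/1000
merge 121/1000 + 131/1000 → 63/250
merge 41/250 + 22/125 → 17/50
merge 197/1000 + 211/1000 → 51/125
merge 63/250 + 17/50 → 74/125
merge 51/125 + 74/125 → 1
L = 131/1000 + 211/1000 + 63/250 + 17/50 + 51/125 + 74/125 + 1 = 1467/500 = 2.934 bits/symbol.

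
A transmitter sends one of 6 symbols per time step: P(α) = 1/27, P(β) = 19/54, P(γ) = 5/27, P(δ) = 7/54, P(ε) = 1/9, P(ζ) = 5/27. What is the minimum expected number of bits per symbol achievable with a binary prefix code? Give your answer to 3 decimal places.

Repeatedly combine the two least-probable nodes; the expected code length is the sum of the merged weights.
merge 1/27 + 1/9 → 4/27
merge 7/54 + 4/27 → 5/18
merge 5/27 + 5/27 → 10/27
merge 5/18 + 19/54 → 17/27
merge 10/27 + 17/27 → 1
L = 4/27 + 5/18 + 10/27 + 17/27 + 1 = 131/54 ≈ 2.426 bits/symbol.

2.426 bits/symbol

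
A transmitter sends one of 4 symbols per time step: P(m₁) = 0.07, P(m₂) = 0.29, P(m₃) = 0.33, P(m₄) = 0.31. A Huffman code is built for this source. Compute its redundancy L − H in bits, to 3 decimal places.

0.162 bits

Entropy H = −Σ p log₂ p ≈ 1.8381 bits.
Huffman merges: 7/100+29/100→9/25; 31/100+33/100→16/25; 9/25+16/25→1. L = 2 ≈ 2.0000.
L − H = 2.0000 − 1.8381 = 0.162 bits.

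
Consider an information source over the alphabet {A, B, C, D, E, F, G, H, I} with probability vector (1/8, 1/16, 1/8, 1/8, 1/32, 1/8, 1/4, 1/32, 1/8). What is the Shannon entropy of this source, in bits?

2.9375 bits

Each probability is a power of 1/2, so log₂(1/p) is an integer.
H = Σ p·log₂(1/p) = 1/8·3 + 1/16·4 + 1/8·3 + 1/8·3 + 1/32·5 + 1/8·3 + 1/4·2 + 1/32·5 + 1/8·3 = 2.9375 bits.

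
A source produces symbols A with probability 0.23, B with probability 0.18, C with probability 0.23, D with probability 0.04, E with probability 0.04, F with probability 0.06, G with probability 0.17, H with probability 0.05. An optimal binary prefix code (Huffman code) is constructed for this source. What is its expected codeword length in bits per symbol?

2.73 bits/symbol

Repeatedly combine the two least-probable nodes; the expected code length is the sum of the merged weights.
merge 1/25 + 1/25 → 2/25
merge 1/20 + 3/50 → 11/100
merge 2/25 + 11/100 → 19/100
merge 17/100 + 9/50 → 7/20
merge 19/100 + 23/100 → 21/50
merge 23/100 + 7/20 → 29/50
merge 21/50 + 29/50 → 1
L = 2/25 + 11/100 + 19/100 + 7/20 + 21/50 + 29/50 + 1 = 273/100 = 2.73 bits/symbol.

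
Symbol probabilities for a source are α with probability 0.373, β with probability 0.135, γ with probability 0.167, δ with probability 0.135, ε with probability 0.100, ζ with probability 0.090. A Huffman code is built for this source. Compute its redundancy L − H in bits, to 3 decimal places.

Entropy H = −Σ p log₂ p ≈ 2.3868 bits.
Huffman merges: 9/100+1/10→19/100; 27/200+27/200→27/100; 167/1000+19/100→357/1000; 27/100+357/1000→627/1000; 373/1000+627/1000→1. L = 611/250 ≈ 2.4440.
L − H = 2.4440 − 2.3868 = 0.057 bits.

0.057 bits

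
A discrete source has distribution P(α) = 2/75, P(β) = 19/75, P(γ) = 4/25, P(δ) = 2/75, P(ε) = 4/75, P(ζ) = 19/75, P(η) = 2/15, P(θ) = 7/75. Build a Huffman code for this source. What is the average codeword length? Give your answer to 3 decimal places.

2.653 bits/symbol

Repeatedly combine the two least-probable nodes; the expected code length is the sum of the merged weights.
merge 2/75 + 2/75 → 4/75
merge 4/75 + 4/75 → 8/75
merge 7/75 + 8/75 → 1/5
merge 2/15 + 4/25 → 22/75
merge 1/5 + 19/75 → 34/75
merge 19/75 + 22/75 → 41/75
merge 34/75 + 41/75 → 1
L = 4/75 + 8/75 + 1/5 + 22/75 + 34/75 + 41/75 + 1 = 199/75 ≈ 2.653 bits/symbol.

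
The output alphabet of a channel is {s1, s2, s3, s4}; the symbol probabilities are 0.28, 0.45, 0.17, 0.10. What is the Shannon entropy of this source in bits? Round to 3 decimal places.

1.799 bits

H = −Σ pᵢ log₂ pᵢ.
−0.28·log₂(0.28) = 0.5142
−0.45·log₂(0.45) = 0.5184
−0.17·log₂(0.17) = 0.4346
−0.10·log₂(0.10) = 0.3322
Sum ≈ 1.7994 → 1.799 bits.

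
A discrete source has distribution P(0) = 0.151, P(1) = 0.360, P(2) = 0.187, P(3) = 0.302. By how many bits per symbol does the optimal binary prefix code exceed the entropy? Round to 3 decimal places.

0.062 bits

Entropy H = −Σ p log₂ p ≈ 1.9165 bits.
Huffman merges: 151/1000+187/1000→169/500; 151/500+169/500→16/25; 9/25+16/25→1. L = 989/500 ≈ 1.9780.
L − H = 1.9780 − 1.9165 = 0.062 bits.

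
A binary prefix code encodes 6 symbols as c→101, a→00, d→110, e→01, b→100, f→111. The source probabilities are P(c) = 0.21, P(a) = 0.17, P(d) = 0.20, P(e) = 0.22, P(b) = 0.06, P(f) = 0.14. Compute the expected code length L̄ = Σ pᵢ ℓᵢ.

2.61 bits/symbol

L̄ = Σ pᵢ·ℓᵢ = 0.21·3 + 0.17·2 + 0.20·3 + 0.22·2 + 0.06·3 + 0.14·3 = 2.61 bits/symbol.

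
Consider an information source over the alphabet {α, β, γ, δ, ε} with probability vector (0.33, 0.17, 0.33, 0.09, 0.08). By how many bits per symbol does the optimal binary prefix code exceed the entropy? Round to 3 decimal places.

Entropy H = −Σ p log₂ p ≈ 2.0944 bits.
Huffman merges: 2/25+9/100→17/100; 17/100+17/100→17/50; 33/100+33/100→33/50; 17/50+33/50→1. L = 217/100 ≈ 2.1700.
L − H = 2.1700 − 2.0944 = 0.076 bits.

0.076 bits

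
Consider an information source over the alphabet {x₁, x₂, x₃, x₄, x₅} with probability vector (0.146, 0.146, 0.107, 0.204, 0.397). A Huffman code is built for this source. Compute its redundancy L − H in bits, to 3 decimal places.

Entropy H = −Σ p log₂ p ≈ 2.1525 bits.
Huffman merges: 107/1000+73/500→253/1000; 73/500+51/250→7/20; 253/1000+7/20→603/1000; 397/1000+603/1000→1. L = 1103/500 ≈ 2.2060.
L − H = 2.2060 − 2.1525 = 0.053 bits.

0.053 bits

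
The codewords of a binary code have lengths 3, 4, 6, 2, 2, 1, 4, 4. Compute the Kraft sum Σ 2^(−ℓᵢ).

With common denominator 2^6 = 64: Σ 2^(−ℓᵢ) = 8/64 + 4/64 + 1/64 + 16/64 + 16/64 + 32/64 + 4/64 + 4/64 = 85/64 = 1.328125.

1.328125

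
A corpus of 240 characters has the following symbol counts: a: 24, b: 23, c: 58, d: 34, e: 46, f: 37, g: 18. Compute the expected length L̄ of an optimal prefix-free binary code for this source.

2.7375 bits/symbol

Probabilities are the counts divided by 240.
Repeatedly combine the two least-probable nodes; the expected code length is the sum of the merged weights.
merge 3/40 + 23/240 → 41/240
merge 1/10 + 17/120 → 29/120
merge 37/240 + 41/240 → 13/40
merge 23/120 + 29/120 → 13/30
merge 29/120 + 13/40 → 17/30
merge 13/30 + 17/30 → 1
L = 41/240 + 29/120 + 13/40 + 13/30 + 17/30 + 1 = 219/80 = 2.7375 bits/symbol.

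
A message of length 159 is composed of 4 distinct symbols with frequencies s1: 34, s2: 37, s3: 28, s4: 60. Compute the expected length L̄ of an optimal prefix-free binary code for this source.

Probabilities are the counts divided by 159.
Repeatedly combine the two least-probable nodes; the expected code length is the sum of the merged weights.
merge 28/159 + 34/159 → 62/159
merge 37/159 + 20/53 → 97/159
merge 62/159 + 97/159 → 1
L = 62/159 + 97/159 + 1 = 2 bits/symbol.

2 bits/symbol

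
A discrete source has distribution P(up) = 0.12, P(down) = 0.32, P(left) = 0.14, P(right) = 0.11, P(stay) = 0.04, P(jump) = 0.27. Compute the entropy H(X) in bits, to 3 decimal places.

H = −Σ pᵢ log₂ pᵢ.
−0.12·log₂(0.12) = 0.3671
−0.32·log₂(0.32) = 0.5260
−0.14·log₂(0.14) = 0.3971
−0.11·log₂(0.11) = 0.3503
−0.04·log₂(0.04) = 0.1858
−0.27·log₂(0.27) = 0.5100
Sum ≈ 2.3363 → 2.336 bits.

2.336 bits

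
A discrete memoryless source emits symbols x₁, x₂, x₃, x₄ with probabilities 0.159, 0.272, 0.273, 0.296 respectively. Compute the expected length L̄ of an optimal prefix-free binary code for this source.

Repeatedly combine the two least-probable nodes; the expected code length is the sum of the merged weights.
merge 159/1000 + 34/125 → 431/1000
merge 273/1000 + 37/125 → 569/1000
merge 431/1000 + 569/1000 → 1
L = 431/1000 + 569/1000 + 1 = 2 bits/symbol.

2 bits/symbol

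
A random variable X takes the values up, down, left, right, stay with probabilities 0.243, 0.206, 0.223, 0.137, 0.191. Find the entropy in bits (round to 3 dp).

2.297 bits

H = −Σ pᵢ log₂ pᵢ.
−0.243·log₂(0.243) = 0.4960
−0.206·log₂(0.206) = 0.4695
−0.223·log₂(0.223) = 0.4828
−0.137·log₂(0.137) = 0.3929
−0.191·log₂(0.191) = 0.4562
Sum ≈ 2.2973 → 2.297 bits.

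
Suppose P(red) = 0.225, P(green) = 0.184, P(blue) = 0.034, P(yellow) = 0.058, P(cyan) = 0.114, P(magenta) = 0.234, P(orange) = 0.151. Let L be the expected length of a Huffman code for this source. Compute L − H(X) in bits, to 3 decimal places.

0.036 bits

Entropy H = −Σ p log₂ p ≈ 2.5970 bits.
Huffman merges: 17/500+29/500→23/250; 23/250+57/500→103/500; 151/1000+23/125→67/200; 103/500+9/40→431/1000; 117/500+67/200→569/1000; 431/1000+569/1000→1. L = 2633/1000 ≈ 2.6330.
L − H = 2.6330 − 2.5970 = 0.036 bits.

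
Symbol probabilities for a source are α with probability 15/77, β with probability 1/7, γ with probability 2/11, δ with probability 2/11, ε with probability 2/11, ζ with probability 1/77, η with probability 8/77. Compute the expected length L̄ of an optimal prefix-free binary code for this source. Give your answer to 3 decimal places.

Repeatedly combine the two least-probable nodes; the expected code length is the sum of the merged weights.
merge 1/77 + 8/77 → 9/77
merge 9/77 + 1/7 → 20/77
merge 2/11 + 2/11 → 4/11
merge 2/11 + 15/77 → 29/77
merge 20/77 + 4/11 → 48/77
merge 29/77 + 48/77 → 1
L = 9/77 + 20/77 + 4/11 + 29/77 + 48/77 + 1 = 211/77 ≈ 2.740 bits/symbol.

2.740 bits/symbol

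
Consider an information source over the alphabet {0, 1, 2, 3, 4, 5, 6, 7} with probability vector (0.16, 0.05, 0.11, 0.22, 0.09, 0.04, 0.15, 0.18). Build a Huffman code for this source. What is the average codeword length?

2.87 bits/symbol

Repeatedly combine the two least-probable nodes; the expected code length is the sum of the merged weights.
merge 1/25 + 1/20 → 9/100
merge 9/100 + 9/100 → 9/50
merge 11/100 + 3/20 → 13/50
merge 4/25 + 9/50 → 17/50
merge 9/50 + 11/50 → 2/5
merge 13/50 + 17/50 → 3/5
merge 2/5 + 3/5 → 1
L = 9/100 + 9/50 + 13/50 + 17/50 + 2/5 + 3/5 + 1 = 287/100 = 2.87 bits/symbol.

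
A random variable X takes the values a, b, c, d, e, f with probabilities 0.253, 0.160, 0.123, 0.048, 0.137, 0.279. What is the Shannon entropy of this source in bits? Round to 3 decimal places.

2.414 bits

H = −Σ pᵢ log₂ pᵢ.
−0.253·log₂(0.253) = 0.5016
−0.160·log₂(0.160) = 0.4230
−0.123·log₂(0.123) = 0.3719
−0.048·log₂(0.048) = 0.2103
−0.137·log₂(0.137) = 0.3929
−0.279·log₂(0.279) = 0.5138
Sum ≈ 2.4135 → 2.414 bits.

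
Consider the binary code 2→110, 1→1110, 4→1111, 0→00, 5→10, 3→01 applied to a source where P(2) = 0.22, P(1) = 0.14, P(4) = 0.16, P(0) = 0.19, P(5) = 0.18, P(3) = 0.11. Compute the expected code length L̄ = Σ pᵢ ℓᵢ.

2.82 bits/symbol

L̄ = Σ pᵢ·ℓᵢ = 0.22·3 + 0.14·4 + 0.16·4 + 0.19·2 + 0.18·2 + 0.11·2 = 2.82 bits/symbol.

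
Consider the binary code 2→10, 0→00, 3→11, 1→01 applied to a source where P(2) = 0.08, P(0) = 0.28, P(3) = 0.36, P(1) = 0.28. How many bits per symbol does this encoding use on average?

L̄ = Σ pᵢ·ℓᵢ = 0.08·2 + 0.28·2 + 0.36·2 + 0.28·2 = 2 bits/symbol.

2 bits/symbol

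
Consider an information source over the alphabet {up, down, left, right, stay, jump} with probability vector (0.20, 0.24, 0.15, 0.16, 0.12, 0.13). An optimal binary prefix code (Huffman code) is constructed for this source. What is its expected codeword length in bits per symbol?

Repeatedly combine the two least-probable nodes; the expected code length is the sum of the merged weights.
merge 3/25 + 13/100 → 1/4
merge 3/20 + 4/25 → 31/100
merge 1/5 + 6/25 → 11/25
merge 1/4 + 31/100 → 14/25
merge 11/25 + 14/25 → 1
L = 1/4 + 31/100 + 11/25 + 14/25 + 1 = 64/25 = 2.56 bits/symbol.

2.56 bits/symbol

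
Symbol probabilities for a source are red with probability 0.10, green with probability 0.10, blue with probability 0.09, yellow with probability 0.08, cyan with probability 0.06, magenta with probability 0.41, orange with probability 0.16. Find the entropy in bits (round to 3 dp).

H = −Σ pᵢ log₂ pᵢ.
−0.10·log₂(0.10) = 0.3322
−0.10·log₂(0.10) = 0.3322
−0.09·log₂(0.09) = 0.3127
−0.08·log₂(0.08) = 0.2915
−0.06·log₂(0.06) = 0.2435
−0.41·log₂(0.41) = 0.5274
−0.16·log₂(0.16) = 0.4230
Sum ≈ 2.4625 → 2.462 bits.

2.462 bits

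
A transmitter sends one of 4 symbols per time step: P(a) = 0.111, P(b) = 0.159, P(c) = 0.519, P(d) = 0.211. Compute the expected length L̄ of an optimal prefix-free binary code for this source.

Repeatedly combine the two least-probable nodes; the expected code length is the sum of the merged weights.
merge 111/1000 + 159/1000 → 27/100
merge 211/1000 + 27/100 → 481/1000
merge 481/1000 + 519/1000 → 1
L = 27/100 + 481/1000 + 1 = 1751/1000 = 1.751 bits/symbol.

1.751 bits/symbol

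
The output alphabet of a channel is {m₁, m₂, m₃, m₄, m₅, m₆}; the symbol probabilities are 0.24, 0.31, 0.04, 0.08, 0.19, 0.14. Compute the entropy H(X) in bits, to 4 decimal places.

2.3475 bits

H = −Σ pᵢ log₂ pᵢ.
−0.24·log₂(0.24) = 0.4941
−0.31·log₂(0.31) = 0.5238
−0.04·log₂(0.04) = 0.1858
−0.08·log₂(0.08) = 0.2915
−0.19·log₂(0.19) = 0.4552
−0.14·log₂(0.14) = 0.3971
Sum ≈ 2.3475 → 2.3475 bits.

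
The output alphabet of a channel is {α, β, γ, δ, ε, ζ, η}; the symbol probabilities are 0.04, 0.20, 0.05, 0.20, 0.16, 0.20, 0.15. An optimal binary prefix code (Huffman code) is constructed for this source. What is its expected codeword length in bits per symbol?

Repeatedly combine the two least-probable nodes; the expected code length is the sum of the merged weights.
merge 1/25 + 1/20 → 9/100
merge 9/100 + 3/20 → 6/25
merge 4/25 + 1/5 → 9/25
merge 1/5 + 1/5 → 2/5
merge 6/25 + 9/25 → 3/5
merge 2/5 + 3/5 → 1
L = 9/100 + 6/25 + 9/25 + 2/5 + 3/5 + 1 = 269/100 = 2.69 bits/symbol.

2.69 bits/symbol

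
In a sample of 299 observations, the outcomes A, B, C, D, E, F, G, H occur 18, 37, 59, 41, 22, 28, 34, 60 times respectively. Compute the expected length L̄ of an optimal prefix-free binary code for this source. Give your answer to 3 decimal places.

2.933 bits/symbol

Probabilities are the counts divided by 299.
Repeatedly combine the two least-probable nodes; the expected code length is the sum of the merged weights.
merge 18/299 + 22/299 → 40/299
merge 28/299 + 34/299 → 62/299
merge 37/299 + 40/299 → 77/299
merge 41/299 + 59/299 → 100/299
merge 60/299 + 62/299 → 122/299
merge 77/299 + 100/299 → 177/299
merge 122/299 + 177/299 → 1
L = 40/299 + 62/299 + 77/299 + 100/299 + 122/299 + 177/299 + 1 = 877/299 ≈ 2.933 bits/symbol.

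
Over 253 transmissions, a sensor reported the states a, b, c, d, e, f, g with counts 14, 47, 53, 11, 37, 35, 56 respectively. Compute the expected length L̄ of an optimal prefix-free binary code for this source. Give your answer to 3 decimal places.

Probabilities are the counts divided by 253.
Repeatedly combine the two least-probable nodes; the expected code length is the sum of the merged weights.
merge 1/23 + 14/253 → 25/253
merge 25/253 + 35/253 → 60/253
merge 37/253 + 47/253 → 84/253
merge 53/253 + 56/253 → 109/253
merge 60/253 + 84/253 → 144/253
merge 109/253 + 144/253 → 1
L = 25/253 + 60/253 + 84/253 + 109/253 + 144/253 + 1 = 675/253 ≈ 2.668 bits/symbol.

2.668 bits/symbol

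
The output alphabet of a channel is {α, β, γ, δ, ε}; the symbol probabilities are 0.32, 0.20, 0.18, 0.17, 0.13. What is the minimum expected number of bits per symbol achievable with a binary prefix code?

2.3 bits/symbol

Repeatedly combine the two least-probable nodes; the expected code length is the sum of the merged weights.
merge 13/100 + 17/100 → 3/10
merge 9/50 + 1/5 → 19/50
merge 3/10 + 8/25 → 31/50
merge 19/50 + 31/50 → 1
L = 3/10 + 19/50 + 31/50 + 1 = 23/10 = 2.3 bits/symbol.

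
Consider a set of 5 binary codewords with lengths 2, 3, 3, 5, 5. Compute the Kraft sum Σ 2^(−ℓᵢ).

0.5625

With common denominator 2^5 = 32: Σ 2^(−ℓᵢ) = 8/32 + 4/32 + 4/32 + 1/32 + 1/32 = 18/32 = 0.5625.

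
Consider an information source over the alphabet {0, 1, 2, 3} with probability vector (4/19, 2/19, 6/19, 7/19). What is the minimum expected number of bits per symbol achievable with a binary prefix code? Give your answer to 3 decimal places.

Repeatedly combine the two least-probable nodes; the expected code length is the sum of the merged weights.
merge 2/19 + 4/19 → 6/19
merge 6/19 + 6/19 → 12/19
merge 7/19 + 12/19 → 1
L = 6/19 + 12/19 + 1 = 37/19 ≈ 1.947 bits/symbol.

1.947 bits/symbol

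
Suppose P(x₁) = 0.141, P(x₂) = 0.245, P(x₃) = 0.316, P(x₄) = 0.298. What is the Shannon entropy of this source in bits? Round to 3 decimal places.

1.941 bits

H = −Σ pᵢ log₂ pᵢ.
−0.141·log₂(0.141) = 0.3985
−0.245·log₂(0.245) = 0.4971
−0.316·log₂(0.316) = 0.5252
−0.298·log₂(0.298) = 0.5205
Sum ≈ 1.9413 → 1.941 bits.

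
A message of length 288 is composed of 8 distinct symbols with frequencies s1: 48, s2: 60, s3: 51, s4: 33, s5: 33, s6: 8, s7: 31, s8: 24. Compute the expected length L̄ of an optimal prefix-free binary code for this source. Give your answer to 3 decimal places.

Probabilities are the counts divided by 288.
Repeatedly combine the two least-probable nodes; the expected code length is the sum of the merged weights.
merge 1/36 + 1/12 → 1/9
merge 31/288 + 1/9 → 7/32
merge 11/96 + 11/96 → 11/48
merge 1/6 + 17/96 → 11/32
merge 5/24 + 7/32 → 41/96
merge 11/48 + 11/32 → 55/96
merge 41/96 + 55/96 → 1
L = 1/9 + 7/32 + 11/48 + 11/32 + 41/96 + 55/96 + 1 = 209/72 ≈ 2.903 bits/symbol.

2.903 bits/symbol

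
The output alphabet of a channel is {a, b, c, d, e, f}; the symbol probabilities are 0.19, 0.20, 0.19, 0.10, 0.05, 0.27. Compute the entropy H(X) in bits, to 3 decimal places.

2.433 bits

H = −Σ pᵢ log₂ pᵢ.
−0.19·log₂(0.19) = 0.4552
−0.20·log₂(0.20) = 0.4644
−0.19·log₂(0.19) = 0.4552
−0.10·log₂(0.10) = 0.3322
−0.05·log₂(0.05) = 0.2161
−0.27·log₂(0.27) = 0.5100
Sum ≈ 2.4331 → 2.433 bits.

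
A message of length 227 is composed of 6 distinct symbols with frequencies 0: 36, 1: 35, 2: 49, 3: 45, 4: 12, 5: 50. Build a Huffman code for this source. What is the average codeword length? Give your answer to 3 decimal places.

Probabilities are the counts divided by 227.
Repeatedly combine the two least-probable nodes; the expected code length is the sum of the merged weights.
merge 12/227 + 35/227 → 47/227
merge 36/227 + 45/227 → 81/227
merge 47/227 + 49/227 → 96/227
merge 50/227 + 81/227 → 131/227
merge 96/227 + 131/227 → 1
L = 47/227 + 81/227 + 96/227 + 131/227 + 1 = 582/227 ≈ 2.564 bits/symbol.

2.564 bits/symbol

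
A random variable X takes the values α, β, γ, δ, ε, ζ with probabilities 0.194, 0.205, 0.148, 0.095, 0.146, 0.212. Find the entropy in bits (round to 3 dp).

2.538 bits

H = −Σ pᵢ log₂ pᵢ.
−0.194·log₂(0.194) = 0.4590
−0.205·log₂(0.205) = 0.4687
−0.148·log₂(0.148) = 0.4079
−0.095·log₂(0.095) = 0.3226
−0.146·log₂(0.146) = 0.4053
−0.212·log₂(0.212) = 0.4744
Sum ≈ 2.5379 → 2.538 bits.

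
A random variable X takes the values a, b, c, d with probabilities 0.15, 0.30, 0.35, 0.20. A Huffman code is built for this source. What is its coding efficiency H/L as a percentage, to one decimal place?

Entropy H = −Σ p log₂ p ≈ 1.9261 bits.
Huffman merges: 3/20+1/5→7/20; 3/10+7/20→13/20; 7/20+13/20→1. L = 2 ≈ 2.0000.
Efficiency = H/L = 1.9261/2.0000 = 96.3%.

96.3%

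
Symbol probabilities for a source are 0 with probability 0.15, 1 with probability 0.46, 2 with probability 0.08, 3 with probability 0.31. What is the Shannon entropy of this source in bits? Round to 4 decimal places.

1.7412 bits

H = −Σ pᵢ log₂ pᵢ.
−0.15·log₂(0.15) = 0.4105
−0.46·log₂(0.46) = 0.5153
−0.08·log₂(0.08) = 0.2915
−0.31·log₂(0.31) = 0.5238
Sum ≈ 1.7412 → 1.7412 bits.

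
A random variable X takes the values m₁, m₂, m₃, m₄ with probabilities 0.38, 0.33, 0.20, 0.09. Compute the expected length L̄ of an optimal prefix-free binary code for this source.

Repeatedly combine the two least-probable nodes; the expected code length is the sum of the merged weights.
merge 9/100 + 1/5 → 29/100
merge 29/100 + 33/100 → 31/50
merge 19/50 + 31/50 → 1
L = 29/100 + 31/50 + 1 = 191/100 = 1.91 bits/symbol.

1.91 bits/symbol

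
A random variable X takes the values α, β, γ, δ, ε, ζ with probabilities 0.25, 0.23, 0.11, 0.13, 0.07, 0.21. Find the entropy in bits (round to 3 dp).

H = −Σ pᵢ log₂ pᵢ.
−0.25·log₂(0.25) = 0.5000
−0.23·log₂(0.23) = 0.4877
−0.11·log₂(0.11) = 0.3503
−0.13·log₂(0.13) = 0.3826
−0.07·log₂(0.07) = 0.2686
−0.21·log₂(0.21) = 0.4728
Sum ≈ 2.4620 → 2.462 bits.

2.462 bits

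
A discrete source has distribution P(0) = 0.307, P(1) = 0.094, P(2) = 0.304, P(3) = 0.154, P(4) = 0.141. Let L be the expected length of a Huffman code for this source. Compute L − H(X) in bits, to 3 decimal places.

0.055 bits

Entropy H = −Σ p log₂ p ≈ 2.1801 bits.
Huffman merges: 47/500+141/1000→47/200; 77/500+47/200→389/1000; 38/125+307/1000→611/1000; 389/1000+611/1000→1. L = 447/200 ≈ 2.2350.
L − H = 2.2350 − 2.1801 = 0.055 bits.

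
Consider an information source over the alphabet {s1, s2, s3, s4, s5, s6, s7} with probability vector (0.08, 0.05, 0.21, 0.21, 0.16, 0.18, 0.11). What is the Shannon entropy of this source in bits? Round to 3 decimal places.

2.672 bits

H = −Σ pᵢ log₂ pᵢ.
−0.08·log₂(0.08) = 0.2915
−0.05·log₂(0.05) = 0.2161
−0.21·log₂(0.21) = 0.4728
−0.21·log₂(0.21) = 0.4728
−0.16·log₂(0.16) = 0.4230
−0.18·log₂(0.18) = 0.4453
−0.11·log₂(0.11) = 0.3503
Sum ≈ 2.6719 → 2.672 bits.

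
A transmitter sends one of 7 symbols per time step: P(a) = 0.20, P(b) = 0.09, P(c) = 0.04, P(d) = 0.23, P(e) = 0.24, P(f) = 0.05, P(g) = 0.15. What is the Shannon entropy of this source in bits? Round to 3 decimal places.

H = −Σ pᵢ log₂ pᵢ.
−0.20·log₂(0.20) = 0.4644
−0.09·log₂(0.09) = 0.3127
−0.04·log₂(0.04) = 0.1858
−0.23·log₂(0.23) = 0.4877
−0.24·log₂(0.24) = 0.4941
−0.05·log₂(0.05) = 0.2161
−0.15·log₂(0.15) = 0.4105
Sum ≈ 2.5712 → 2.571 bits.

2.571 bits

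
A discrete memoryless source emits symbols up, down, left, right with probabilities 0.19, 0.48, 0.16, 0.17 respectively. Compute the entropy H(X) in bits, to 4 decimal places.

H = −Σ pᵢ log₂ pᵢ.
−0.19·log₂(0.19) = 0.4552
−0.48·log₂(0.48) = 0.5083
−0.16·log₂(0.16) = 0.4230
−0.17·log₂(0.17) = 0.4346
Sum ≈ 1.8211 → 1.8211 bits.

1.8211 bits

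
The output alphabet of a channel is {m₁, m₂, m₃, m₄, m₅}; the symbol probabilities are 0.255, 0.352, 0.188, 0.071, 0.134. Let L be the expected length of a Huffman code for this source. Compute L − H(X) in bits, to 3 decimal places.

Entropy H = −Σ p log₂ p ≈ 2.1458 bits.
Huffman merges: 71/1000+67/500→41/200; 47/250+41/200→393/1000; 51/200+44/125→607/1000; 393/1000+607/1000→1. L = 441/200 ≈ 2.2050.
L − H = 2.2050 − 2.1458 = 0.059 bits.

0.059 bits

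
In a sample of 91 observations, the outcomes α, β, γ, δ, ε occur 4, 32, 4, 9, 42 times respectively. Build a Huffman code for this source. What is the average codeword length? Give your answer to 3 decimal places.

Probabilities are the counts divided by 91.
Repeatedly combine the two least-probable nodes; the expected code length is the sum of the merged weights.
merge 4/91 + 4/91 → 8/91
merge 8/91 + 9/91 → 17/91
merge 17/91 + 32/91 → 7/13
merge 6/13 + 7/13 → 1
L = 8/91 + 17/91 + 7/13 + 1 = 165/91 ≈ 1.813 bits/symbol.

1.813 bits/symbol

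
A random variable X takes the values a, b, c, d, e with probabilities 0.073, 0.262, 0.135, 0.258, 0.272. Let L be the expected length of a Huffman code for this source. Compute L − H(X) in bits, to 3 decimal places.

Entropy H = −Σ p log₂ p ≈ 2.1871 bits.
Huffman merges: 73/1000+27/200→26/125; 26/125+129/500→233/500; 131/500+34/125→267/500; 233/500+267/500→1. L = 276/125 ≈ 2.2080.
L − H = 2.2080 − 2.1871 = 0.021 bits.

0.021 bits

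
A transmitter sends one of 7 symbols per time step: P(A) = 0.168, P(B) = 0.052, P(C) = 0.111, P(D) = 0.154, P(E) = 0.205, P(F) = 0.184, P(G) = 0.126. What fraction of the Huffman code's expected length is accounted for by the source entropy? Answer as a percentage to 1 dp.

97.9%

Entropy H = −Σ p log₂ p ≈ 2.7164 bits.
Huffman merges: 13/250+111/1000→163/1000; 63/500+77/500→7/25; 163/1000+21/125→331/1000; 23/125+41/200→389/1000; 7/25+331/1000→611/1000; 389/1000+611/1000→1. L = 1387/500 ≈ 2.7740.
Efficiency = H/L = 2.7164/2.7740 = 97.9%.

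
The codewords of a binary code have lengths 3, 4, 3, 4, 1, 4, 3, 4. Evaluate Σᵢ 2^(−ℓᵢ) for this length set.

With common denominator 2^4 = 16: Σ 2^(−ℓᵢ) = 2/16 + 1/16 + 2/16 + 1/16 + 8/16 + 1/16 + 2/16 + 1/16 = 18/16 = 1.125.

1.125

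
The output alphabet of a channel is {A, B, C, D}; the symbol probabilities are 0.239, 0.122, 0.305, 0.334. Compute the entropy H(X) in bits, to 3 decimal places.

H = −Σ pᵢ log₂ pᵢ.
−0.239·log₂(0.239) = 0.4935
−0.122·log₂(0.122) = 0.3703
−0.305·log₂(0.305) = 0.5225
−0.334·log₂(0.334) = 0.5284
Sum ≈ 1.9147 → 1.915 bits.

1.915 bits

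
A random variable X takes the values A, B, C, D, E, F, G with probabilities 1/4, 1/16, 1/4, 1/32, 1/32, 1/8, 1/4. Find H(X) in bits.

2.4375 bits

Each probability is a power of 1/2, so log₂(1/p) is an integer.
H = Σ p·log₂(1/p) = 1/4·2 + 1/16·4 + 1/4·2 + 1/32·5 + 1/32·5 + 1/8·3 + 1/4·2 = 2.4375 bits.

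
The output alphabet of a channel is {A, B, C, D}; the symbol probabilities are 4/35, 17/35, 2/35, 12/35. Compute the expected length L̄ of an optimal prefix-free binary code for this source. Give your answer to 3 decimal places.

Repeatedly combine the two least-probable nodes; the expected code length is the sum of the merged weights.
merge 2/35 + 4/35 → 6/35
merge 6/35 + 12/35 → 18/35
merge 17/35 + 18/35 → 1
L = 6/35 + 18/35 + 1 = 59/35 ≈ 1.686 bits/symbol.

1.686 bits/symbol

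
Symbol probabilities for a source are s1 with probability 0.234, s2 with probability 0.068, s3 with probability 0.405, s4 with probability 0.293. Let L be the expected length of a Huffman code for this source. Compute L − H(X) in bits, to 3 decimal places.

Entropy H = −Σ p log₂ p ≈ 1.8011 bits.
Huffman merges: 17/250+117/500→151/500; 293/1000+151/500→119/200; 81/200+119/200→1. L = 1897/1000 ≈ 1.8970.
L − H = 1.8970 − 1.8011 = 0.096 bits.

0.096 bits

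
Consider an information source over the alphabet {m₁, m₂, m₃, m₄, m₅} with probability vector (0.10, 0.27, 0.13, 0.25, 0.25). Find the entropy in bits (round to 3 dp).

H = −Σ pᵢ log₂ pᵢ.
−0.10·log₂(0.10) = 0.3322
−0.27·log₂(0.27) = 0.5100
−0.13·log₂(0.13) = 0.3826
−0.25·log₂(0.25) = 0.5000
−0.25·log₂(0.25) = 0.5000
Sum ≈ 2.2249 → 2.225 bits.

2.225 bits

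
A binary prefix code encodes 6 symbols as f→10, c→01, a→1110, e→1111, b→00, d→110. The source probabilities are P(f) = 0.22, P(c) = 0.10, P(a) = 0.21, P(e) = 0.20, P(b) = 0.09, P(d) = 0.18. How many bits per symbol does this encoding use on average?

L̄ = Σ pᵢ·ℓᵢ = 0.22·2 + 0.10·2 + 0.21·4 + 0.20·4 + 0.09·2 + 0.18·3 = 3 bits/symbol.

3 bits/symbol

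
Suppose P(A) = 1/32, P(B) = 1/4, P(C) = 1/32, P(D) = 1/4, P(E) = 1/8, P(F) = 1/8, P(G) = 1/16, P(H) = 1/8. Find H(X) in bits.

2.6875 bits

Each probability is a power of 1/2, so log₂(1/p) is an integer.
H = Σ p·log₂(1/p) = 1/32·5 + 1/4·2 + 1/32·5 + 1/4·2 + 1/8·3 + 1/8·3 + 1/16·4 + 1/8·3 = 2.6875 bits.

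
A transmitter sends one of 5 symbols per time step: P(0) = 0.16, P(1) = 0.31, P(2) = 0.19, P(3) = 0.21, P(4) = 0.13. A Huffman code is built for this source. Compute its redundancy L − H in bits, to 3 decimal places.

0.032 bits

Entropy H = −Σ p log₂ p ≈ 2.2575 bits.
Huffman merges: 13/100+4/25→29/100; 19/100+21/100→2/5; 29/100+31/100→3/5; 2/5+3/5→1. L = 229/100 ≈ 2.2900.
L − H = 2.2900 − 2.2575 = 0.032 bits.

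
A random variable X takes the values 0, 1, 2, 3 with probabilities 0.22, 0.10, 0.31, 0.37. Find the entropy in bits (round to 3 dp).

H = −Σ pᵢ log₂ pᵢ.
−0.22·log₂(0.22) = 0.4806
−0.10·log₂(0.10) = 0.3322
−0.31·log₂(0.31) = 0.5238
−0.37·log₂(0.37) = 0.5307
Sum ≈ 1.8673 → 1.867 bits.

1.867 bits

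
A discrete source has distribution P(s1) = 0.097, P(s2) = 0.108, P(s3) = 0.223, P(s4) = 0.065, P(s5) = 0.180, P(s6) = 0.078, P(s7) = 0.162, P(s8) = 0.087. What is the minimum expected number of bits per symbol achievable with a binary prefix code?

2.92 bits/symbol

Repeatedly combine the two least-probable nodes; the expected code length is the sum of the merged weights.
merge 13/200 + 39/500 → 143/1000
merge 87/1000 + 97/1000 → 23/125
merge 27/250 + 143/1000 → 251/1000
merge 81/500 + 9/50 → 171/500
merge 23/125 + 223/1000 → 407/1000
merge 251/1000 + 171/500 → 593/1000
merge 407/1000 + 593/1000 → 1
L = 143/1000 + 23/125 + 251/1000 + 171/500 + 407/1000 + 593/1000 + 1 = 73/25 = 2.92 bits/symbol.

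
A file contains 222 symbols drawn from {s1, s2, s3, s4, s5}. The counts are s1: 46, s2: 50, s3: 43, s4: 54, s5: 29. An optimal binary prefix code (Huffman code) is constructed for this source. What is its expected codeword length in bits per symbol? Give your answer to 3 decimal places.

2.324 bits/symbol

Probabilities are the counts divided by 222.
Repeatedly combine the two least-probable nodes; the expected code length is the sum of the merged weights.
merge 29/222 + 43/222 → 12/37
merge 23/111 + 25/111 → 16/37
merge 9/37 + 12/37 → 21/37
merge 16/37 + 21/37 → 1
L = 12/37 + 16/37 + 21/37 + 1 = 86/37 ≈ 2.324 bits/symbol.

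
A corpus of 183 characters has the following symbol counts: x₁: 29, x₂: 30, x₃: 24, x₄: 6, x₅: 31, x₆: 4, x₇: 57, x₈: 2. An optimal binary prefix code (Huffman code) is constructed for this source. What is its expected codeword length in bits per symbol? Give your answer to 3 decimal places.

2.617 bits/symbol

Probabilities are the counts divided by 183.
Repeatedly combine the two least-probable nodes; the expected code length is the sum of the merged weights.
merge 2/183 + 4/183 → 2/61
merge 2/61 + 2/61 → 4/61
merge 4/61 + 8/61 → 12/61
merge 29/183 + 10/61 → 59/183
merge 31/183 + 12/61 → 67/183
merge 19/61 + 59/183 → 116/183
merge 67/183 + 116/183 → 1
L = 2/61 + 4/61 + 12/61 + 59/183 + 67/183 + 116/183 + 1 = 479/183 ≈ 2.617 bits/symbol.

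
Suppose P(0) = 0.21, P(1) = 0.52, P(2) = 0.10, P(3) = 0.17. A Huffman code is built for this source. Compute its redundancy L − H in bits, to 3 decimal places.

0.020 bits

Entropy H = −Σ p log₂ p ≈ 1.7302 bits.
Huffman merges: 1/10+17/100→27/100; 21/100+27/100→12/25; 12/25+13/25→1. L = 7/4 ≈ 1.7500.
L − H = 1.7500 − 1.7302 = 0.020 bits.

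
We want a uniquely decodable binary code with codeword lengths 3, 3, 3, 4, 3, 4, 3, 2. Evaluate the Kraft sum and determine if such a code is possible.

With common denominator 2^4 = 16: Σ 2^(−ℓᵢ) = 2/16 + 2/16 + 2/16 + 1/16 + 2/16 + 1/16 + 2/16 + 4/16 = 16/16 = 1.
Kraft's inequality requires Σ ≤ 1; here Σ = 1 ≤ 1, so such a prefix code exists.

1; yes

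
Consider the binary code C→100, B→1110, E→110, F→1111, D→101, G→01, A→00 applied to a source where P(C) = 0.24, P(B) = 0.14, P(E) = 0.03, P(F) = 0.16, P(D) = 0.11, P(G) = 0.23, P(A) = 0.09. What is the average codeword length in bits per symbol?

2.98 bits/symbol

L̄ = Σ pᵢ·ℓᵢ = 0.24·3 + 0.14·4 + 0.03·3 + 0.16·4 + 0.11·3 + 0.23·2 + 0.09·2 = 2.98 bits/symbol.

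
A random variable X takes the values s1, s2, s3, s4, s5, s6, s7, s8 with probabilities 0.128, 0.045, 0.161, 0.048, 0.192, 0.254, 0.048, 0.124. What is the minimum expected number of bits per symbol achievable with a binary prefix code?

2.788 bits/symbol

Repeatedly combine the two least-probable nodes; the expected code length is the sum of the merged weights.
merge 9/200 + 6/125 → 93/1000
merge 6/125 + 93/1000 → 141/1000
merge 31/250 + 16/125 → 63/250
merge 141/1000 + 161/1000 → 151/500
merge 24/125 + 63/250 → 111/250
merge 127/500 + 151/500 → 139/250
merge 111/250 + 139/250 → 1
L = 93/1000 + 141/1000 + 63/250 + 151/500 + 111/250 + 139/250 + 1 = 697/250 = 2.788 bits/symbol.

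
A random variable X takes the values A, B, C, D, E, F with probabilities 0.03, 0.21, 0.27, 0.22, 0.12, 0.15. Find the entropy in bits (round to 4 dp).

2.3928 bits

H = −Σ pᵢ log₂ pᵢ.
−0.03·log₂(0.03) = 0.1518
−0.21·log₂(0.21) = 0.4728
−0.27·log₂(0.27) = 0.5100
−0.22·log₂(0.22) = 0.4806
−0.12·log₂(0.12) = 0.3671
−0.15·log₂(0.15) = 0.4105
Sum ≈ 2.3928 → 2.3928 bits.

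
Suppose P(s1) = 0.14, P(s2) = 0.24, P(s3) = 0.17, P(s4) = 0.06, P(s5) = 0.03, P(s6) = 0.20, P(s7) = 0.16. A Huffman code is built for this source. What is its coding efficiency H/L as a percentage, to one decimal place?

Entropy H = −Σ p log₂ p ≈ 2.6085 bits.
Huffman merges: 3/100+3/50→9/100; 9/100+7/50→23/100; 4/25+17/100→33/100; 1/5+23/100→43/100; 6/25+33/100→57/100; 43/100+57/100→1. L = 53/20 ≈ 2.6500.
Efficiency = H/L = 2.6085/2.6500 = 98.4%.

98.4%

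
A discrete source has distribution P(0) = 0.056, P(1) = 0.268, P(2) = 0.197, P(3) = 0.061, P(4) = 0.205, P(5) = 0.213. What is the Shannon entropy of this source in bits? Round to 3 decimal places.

H = −Σ pᵢ log₂ pᵢ.
−0.056·log₂(0.056) = 0.2329
−0.268·log₂(0.268) = 0.5091
−0.197·log₂(0.197) = 0.4617
−0.061·log₂(0.061) = 0.2461
−0.205·log₂(0.205) = 0.4687
−0.213·log₂(0.213) = 0.4752
Sum ≈ 2.3938 → 2.394 bits.

2.394 bits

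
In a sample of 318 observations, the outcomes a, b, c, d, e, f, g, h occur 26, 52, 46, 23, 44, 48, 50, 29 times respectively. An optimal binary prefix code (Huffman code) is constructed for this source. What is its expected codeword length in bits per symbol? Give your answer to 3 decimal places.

2.991 bits/symbol

Probabilities are the counts divided by 318.
Repeatedly combine the two least-probable nodes; the expected code length is the sum of the merged weights.
merge 23/318 + 13/159 → 49/318
merge 29/318 + 22/159 → 73/318
merge 23/159 + 8/53 → 47/159
merge 49/318 + 25/159 → 33/106
merge 26/159 + 73/318 → 125/318
merge 47/159 + 33/106 → 193/318
merge 125/318 + 193/318 → 1
L = 49/318 + 73/318 + 47/159 + 33/106 + 125/318 + 193/318 + 1 = 317/106 ≈ 2.991 bits/symbol.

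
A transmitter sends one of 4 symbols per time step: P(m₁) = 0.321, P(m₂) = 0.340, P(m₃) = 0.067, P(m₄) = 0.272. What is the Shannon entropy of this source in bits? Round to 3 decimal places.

H = −Σ pᵢ log₂ pᵢ.
−0.321·log₂(0.321) = 0.5262
−0.340·log₂(0.340) = 0.5292
−0.067·log₂(0.067) = 0.2613
−0.272·log₂(0.272) = 0.5109
Sum ≈ 1.8276 → 1.828 bits.

1.828 bits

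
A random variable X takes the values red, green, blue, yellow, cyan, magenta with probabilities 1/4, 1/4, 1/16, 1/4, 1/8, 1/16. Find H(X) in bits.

2.375 bits

Each probability is a power of 1/2, so log₂(1/p) is an integer.
H = Σ p·log₂(1/p) = 1/4·2 + 1/4·2 + 1/16·4 + 1/4·2 + 1/8·3 + 1/16·4 = 2.375 bits.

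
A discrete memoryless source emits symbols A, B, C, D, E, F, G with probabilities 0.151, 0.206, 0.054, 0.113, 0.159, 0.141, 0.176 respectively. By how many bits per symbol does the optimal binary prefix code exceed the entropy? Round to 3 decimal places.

Entropy H = −Σ p log₂ p ≈ 2.7256 bits.
Huffman merges: 27/500+113/1000→167/1000; 141/1000+151/1000→73/250; 159/1000+167/1000→163/500; 22/125+103/500→191/500; 73/250+163/500→309/500; 191/500+309/500→1. L = 557/200 ≈ 2.7850.
L − H = 2.7850 − 2.7256 = 0.059 bits.

0.059 bits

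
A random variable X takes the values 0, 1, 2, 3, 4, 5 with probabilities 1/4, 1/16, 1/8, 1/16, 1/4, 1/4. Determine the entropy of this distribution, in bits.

2.375 bits

Each probability is a power of 1/2, so log₂(1/p) is an integer.
H = Σ p·log₂(1/p) = 1/4·2 + 1/16·4 + 1/8·3 + 1/16·4 + 1/4·2 + 1/4·2 = 2.375 bits.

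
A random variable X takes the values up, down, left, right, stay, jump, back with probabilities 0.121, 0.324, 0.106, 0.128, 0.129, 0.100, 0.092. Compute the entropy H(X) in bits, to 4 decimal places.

2.6483 bits

H = −Σ pᵢ log₂ pᵢ.
−0.121·log₂(0.121) = 0.3687
−0.324·log₂(0.324) = 0.5268
−0.106·log₂(0.106) = 0.3432
−0.128·log₂(0.128) = 0.3796
−0.129·log₂(0.129) = 0.3811
−0.100·log₂(0.100) = 0.3322
−0.092·log₂(0.092) = 0.3167
Sum ≈ 2.6483 → 2.6483 bits.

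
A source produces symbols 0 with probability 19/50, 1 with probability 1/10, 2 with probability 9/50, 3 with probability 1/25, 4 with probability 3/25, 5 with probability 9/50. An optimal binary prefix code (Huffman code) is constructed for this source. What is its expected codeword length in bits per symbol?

2.38 bits/symbol

Repeatedly combine the two least-probable nodes; the expected code length is the sum of the merged weights.
merge 1/25 + 1/10 → 7/50
merge 3/25 + 7/50 → 13/50
merge 9/50 + 9/50 → 9/25
merge 13/50 + 9/25 → 31/50
merge 19/50 + 31/50 → 1
L = 7/50 + 13/50 + 9/25 + 31/50 + 1 = 119/50 = 2.38 bits/symbol.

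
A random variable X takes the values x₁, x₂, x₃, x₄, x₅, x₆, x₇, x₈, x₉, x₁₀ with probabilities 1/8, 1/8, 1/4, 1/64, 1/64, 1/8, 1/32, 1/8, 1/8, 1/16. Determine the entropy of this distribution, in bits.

2.96875 bits

Each probability is a power of 1/2, so log₂(1/p) is an integer.
H = Σ p·log₂(1/p) = 1/8·3 + 1/8·3 + 1/4·2 + 1/64·6 + 1/64·6 + 1/8·3 + 1/32·5 + 1/8·3 + 1/8·3 + 1/16·4 = 2.96875 bits.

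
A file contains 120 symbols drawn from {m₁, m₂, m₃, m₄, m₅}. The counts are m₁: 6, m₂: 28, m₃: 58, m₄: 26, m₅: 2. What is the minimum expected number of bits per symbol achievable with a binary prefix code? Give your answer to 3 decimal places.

Probabilities are the counts divided by 120.
Repeatedly combine the two least-probable nodes; the expected code length is the sum of the merged weights.
merge 1/60 + 1/20 → 1/15
merge 1/15 + 13/60 → 17/60
merge 7/30 + 17/60 → 31/60
merge 29/60 + 31/60 → 1
L = 1/15 + 17/60 + 31/60 + 1 = 28/15 ≈ 1.867 bits/symbol.

1.867 bits/symbol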